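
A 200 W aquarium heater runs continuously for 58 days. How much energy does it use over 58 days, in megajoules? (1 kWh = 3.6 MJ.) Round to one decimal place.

1002.2 MJ

Runtime = 24 h × 58 = 1392 h
Energy = 0.2 kW × 1392 h = 278.4 kWh
= 278.4 × 3.6 MJ = 1002.2 MJ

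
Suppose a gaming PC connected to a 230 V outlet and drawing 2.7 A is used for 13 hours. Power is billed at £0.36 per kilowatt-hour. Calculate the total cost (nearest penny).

Power = 2.7 A × 230 V = 621 W = 0.621 kW
Energy = 0.621 kW × 13 h = 8.073 kWh
Cost = 8.073 kWh × £0.36/kWh = £2.91

£2.91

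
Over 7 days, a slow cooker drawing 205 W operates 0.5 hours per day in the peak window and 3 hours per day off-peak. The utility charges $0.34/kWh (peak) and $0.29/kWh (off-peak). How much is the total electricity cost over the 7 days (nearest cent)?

$1.49

Peak energy = 0.205 kW × 0.5 h × 7 = 0.7175 kWh
Off-peak energy = 0.205 kW × 3 h × 7 = 4.305 kWh
Cost = 0.7175 × $0.34 + 4.305 × $0.29 = $0.24395 + $1.24845 = $1.49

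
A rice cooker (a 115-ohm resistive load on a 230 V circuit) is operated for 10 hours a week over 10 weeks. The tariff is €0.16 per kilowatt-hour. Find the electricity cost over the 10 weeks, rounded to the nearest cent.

Power = V²/R = 230²/115 = 460 W = 0.46 kW
Runtime = 10 h/week × 10 weeks = 100 h
Energy = 0.46 kW × 100 h = 46 kWh
Cost = 46 kWh × €0.16/kWh = €7.36

€7.36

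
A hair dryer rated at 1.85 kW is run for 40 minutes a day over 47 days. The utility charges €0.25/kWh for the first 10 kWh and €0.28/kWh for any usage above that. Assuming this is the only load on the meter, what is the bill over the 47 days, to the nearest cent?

€15.93

Runtime = 40 min × 47 = 1880 min = 31.333333… h
Energy = 1.85 kW × 31.333333… h = 57.966666… kWh
Tier 1 (0–10 kWh): 10 × €0.25 = €2.5
Above 10 kWh: 47.966666… × €0.28 = €13.430666…
Bill = €15.93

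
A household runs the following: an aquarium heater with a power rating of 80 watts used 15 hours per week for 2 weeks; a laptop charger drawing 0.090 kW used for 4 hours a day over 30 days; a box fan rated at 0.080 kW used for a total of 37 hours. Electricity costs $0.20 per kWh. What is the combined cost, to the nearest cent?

aquarium heater: Runtime = 15 h/week × 2 weeks = 30 h
aquarium heater: 0.08 kW × 30 h = 2.4 kWh
laptop charger: Runtime = 4 h/day × 30 days = 120 h
laptop charger: 0.09 kW × 120 h = 10.8 kWh
box fan: 0.08 kW × 37 h = 2.96 kWh
Total energy = 16.16 kWh
Cost = 16.16 × $0.20 = $3.23

$3.23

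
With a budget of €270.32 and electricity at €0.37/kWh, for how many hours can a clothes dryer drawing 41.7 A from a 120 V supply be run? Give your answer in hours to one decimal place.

Power = 41.7 A × 120 V = 5004 W = 5.004 kW
Energy available = €270.32 ÷ €0.37/kWh = 730.5946 kWh
Hours = 730.5946 kWh ÷ 5.004 kW = 146.0 h

146.0 h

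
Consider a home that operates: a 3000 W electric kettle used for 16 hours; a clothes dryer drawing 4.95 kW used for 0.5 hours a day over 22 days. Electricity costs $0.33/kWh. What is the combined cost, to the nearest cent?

electric kettle: 3 kW × 16 h = 48 kWh
clothes dryer: Runtime = 0.5 h/day × 22 days = 11 h
clothes dryer: 4.95 kW × 11 h = 54.45 kWh
Total energy = 102.45 kWh
Cost = 102.45 × $0.33 = $33.81

$33.81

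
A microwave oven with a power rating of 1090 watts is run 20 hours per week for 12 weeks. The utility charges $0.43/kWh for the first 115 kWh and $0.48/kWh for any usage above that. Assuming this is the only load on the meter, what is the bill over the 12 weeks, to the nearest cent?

$119.82

Runtime = 20 h/week × 12 weeks = 240 h
Energy = 1.09 kW × 240 h = 261.6 kWh
Tier 1 (0–115 kWh): 115 × $0.43 = $49.45
Above 115 kWh: 146.6 × $0.48 = $70.368
Bill = $119.82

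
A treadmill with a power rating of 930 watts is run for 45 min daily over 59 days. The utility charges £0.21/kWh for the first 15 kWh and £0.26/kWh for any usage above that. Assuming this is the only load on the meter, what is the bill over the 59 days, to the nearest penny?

Runtime = 45 min × 59 = 2655 min = 44.25 h
Energy = 0.93 kW × 44.25 h = 41.1525 kWh
Tier 1 (0–15 kWh): 15 × £0.21 = £3.15
Above 15 kWh: 26.1525 × £0.26 = £6.79965
Bill = £9.95

£9.95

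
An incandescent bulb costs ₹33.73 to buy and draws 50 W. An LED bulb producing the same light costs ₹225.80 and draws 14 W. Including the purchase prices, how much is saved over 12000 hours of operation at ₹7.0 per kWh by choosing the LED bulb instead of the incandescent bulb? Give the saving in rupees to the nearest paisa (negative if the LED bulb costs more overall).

₹2831.93

incandescent bulb: ₹33.73 + (50/1000) kW × 12000 h × ₹7.0 = ₹33.73 + ₹4200 = ₹4233.73
LED bulb: ₹225.80 + (14/1000) kW × 12000 h × ₹7.0 = ₹225.80 + ₹1176 = ₹1401.8
Saving = ₹4233.73 − ₹1401.8 = ₹2831.93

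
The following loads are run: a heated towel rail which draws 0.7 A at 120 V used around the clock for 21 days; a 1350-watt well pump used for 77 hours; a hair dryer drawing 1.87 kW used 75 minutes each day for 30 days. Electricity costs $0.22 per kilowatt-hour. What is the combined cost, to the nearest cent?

$47.61

heated towel rail: Power = 0.7 A × 120 V = 84 W = 0.084 kW
heated towel rail: Runtime = 24 h × 21 = 504 h
heated towel rail: 0.084 kW × 504 h = 42.336 kWh
well pump: 1.35 kW × 77 h = 103.95 kWh
hair dryer: Runtime = 75 min × 30 = 2250 min = 37.5 h
hair dryer: 1.87 kW × 37.5 h = 70.125 kWh
Total energy = 216.411 kWh
Cost = 216.411 × $0.22 = $47.61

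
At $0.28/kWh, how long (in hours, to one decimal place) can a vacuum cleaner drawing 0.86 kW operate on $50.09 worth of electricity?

208.0 h

Energy available = $50.09 ÷ $0.28/kWh = 178.8929 kWh
Hours = 178.8929 kWh ÷ 0.86 kW = 208.0 h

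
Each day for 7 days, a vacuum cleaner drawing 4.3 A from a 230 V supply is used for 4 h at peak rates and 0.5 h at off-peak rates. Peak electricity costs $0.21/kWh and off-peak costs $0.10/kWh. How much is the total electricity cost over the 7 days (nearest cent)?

$6.16

Power = 4.3 A × 230 V = 989 W = 0.989 kW
Peak energy = 0.989 kW × 4 h × 7 = 27.692 kWh
Off-peak energy = 0.989 kW × 0.5 h × 7 = 3.4615 kWh
Cost = 27.692 × $0.21 + 3.4615 × $0.10 = $5.81532 + $0.34615 = $6.16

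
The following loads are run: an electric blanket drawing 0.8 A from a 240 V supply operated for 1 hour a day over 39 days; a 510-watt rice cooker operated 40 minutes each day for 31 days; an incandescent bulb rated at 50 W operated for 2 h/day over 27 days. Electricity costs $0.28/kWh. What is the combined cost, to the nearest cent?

$5.80

electric blanket: Power = 0.8 A × 240 V = 192 W = 0.192 kW
electric blanket: Runtime = 1 h/day × 39 days = 39 h
electric blanket: 0.192 kW × 39 h = 7.488 kWh
rice cooker: Runtime = 40 min × 31 = 1240 min = 20.666666… h
rice cooker: 0.51 kW × 20.666666… h = 10.54 kWh
incandescent bulb: Runtime = 2 h/day × 27 days = 54 h
incandescent bulb: 0.05 kW × 54 h = 2.7 kWh
Total energy = 20.728 kWh
Cost = 20.728 × $0.28 = $5.80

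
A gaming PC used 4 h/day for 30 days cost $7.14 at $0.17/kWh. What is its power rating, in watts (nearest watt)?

350 W

Energy = $7.14 ÷ $0.17/kWh = 42 kWh
Runtime = 4 h/day × 30 days = 120 h
Power = 42 kWh ÷ 120 h = 0.35 kW = 350 W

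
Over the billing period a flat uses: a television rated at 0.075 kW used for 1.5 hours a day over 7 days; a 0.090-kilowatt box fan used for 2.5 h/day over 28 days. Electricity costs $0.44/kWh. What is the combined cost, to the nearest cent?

$3.12

television: Runtime = 1.5 h/day × 7 days = 10.5 h
television: 0.075 kW × 10.5 h = 0.7875 kWh
box fan: Runtime = 2.5 h/day × 28 days = 70 h
box fan: 0.09 kW × 70 h = 6.3 kWh
Total energy = 7.0875 kWh
Cost = 7.0875 × $0.44 = $3.12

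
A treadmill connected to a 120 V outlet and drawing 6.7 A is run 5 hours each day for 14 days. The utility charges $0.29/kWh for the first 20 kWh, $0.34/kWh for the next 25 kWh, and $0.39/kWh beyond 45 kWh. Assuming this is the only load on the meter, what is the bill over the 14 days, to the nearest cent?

$18.70

Power = 6.7 A × 120 V = 804 W = 0.804 kW
Runtime = 5 h/day × 14 days = 70 h
Energy = 0.804 kW × 70 h = 56.28 kWh
Tier 1 (0–20 kWh): 20 × $0.29 = $5.8
Tier 2 (20–45 kWh): 25 × $0.34 = $8.5
Above 45 kWh: 11.28 × $0.39 = $4.3992
Bill = $18.70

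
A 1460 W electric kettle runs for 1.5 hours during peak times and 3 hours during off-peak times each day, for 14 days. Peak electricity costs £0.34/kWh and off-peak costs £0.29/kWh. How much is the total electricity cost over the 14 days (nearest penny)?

£28.21

Peak energy = 1.46 kW × 1.5 h × 14 = 30.66 kWh
Off-peak energy = 1.46 kW × 3 h × 14 = 61.32 kWh
Cost = 30.66 × £0.34 + 61.32 × £0.29 = £10.4244 + £17.7828 = £28.21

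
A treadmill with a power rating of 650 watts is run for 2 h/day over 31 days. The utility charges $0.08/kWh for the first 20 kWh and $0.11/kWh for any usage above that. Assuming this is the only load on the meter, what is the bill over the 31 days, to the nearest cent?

$3.83

Runtime = 2 h/day × 31 days = 62 h
Energy = 0.65 kW × 62 h = 40.3 kWh
Tier 1 (0–20 kWh): 20 × $0.08 = $1.6
Above 20 kWh: 20.3 × $0.11 = $2.233
Bill = $3.83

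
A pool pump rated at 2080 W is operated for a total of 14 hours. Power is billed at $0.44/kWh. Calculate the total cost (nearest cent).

$12.81

Energy = 2.08 kW × 14 h = 29.12 kWh
Cost = 29.12 kWh × $0.44/kWh = $12.81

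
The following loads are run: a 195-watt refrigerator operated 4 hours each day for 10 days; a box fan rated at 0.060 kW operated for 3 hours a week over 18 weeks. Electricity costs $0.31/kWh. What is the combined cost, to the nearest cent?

$3.42

refrigerator: Runtime = 4 h/day × 10 days = 40 h
refrigerator: 0.195 kW × 40 h = 7.8 kWh
box fan: Runtime = 3 h/week × 18 weeks = 54 h
box fan: 0.06 kW × 54 h = 3.24 kWh
Total energy = 11.04 kWh
Cost = 11.04 × $0.31 = $3.42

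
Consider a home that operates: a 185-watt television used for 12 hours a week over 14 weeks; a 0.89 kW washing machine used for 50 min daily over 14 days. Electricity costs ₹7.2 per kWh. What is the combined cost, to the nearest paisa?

television: Runtime = 12 h/week × 14 weeks = 168 h
television: 0.185 kW × 168 h = 31.08 kWh
washing machine: Runtime = 50 min × 14 = 700 min = 11.666666… h
washing machine: 0.89 kW × 11.666666… h = 10.383333… kWh
Total energy = 41.463333… kWh
Cost = 41.463333… × ₹7.2 = ₹298.54

₹298.54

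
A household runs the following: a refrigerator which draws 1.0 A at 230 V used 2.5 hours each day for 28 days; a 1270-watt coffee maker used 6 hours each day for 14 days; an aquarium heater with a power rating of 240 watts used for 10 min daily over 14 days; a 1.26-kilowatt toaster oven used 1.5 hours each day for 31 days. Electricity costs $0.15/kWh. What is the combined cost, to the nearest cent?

$27.29

refrigerator: Power = 1.0 A × 230 V = 230 W = 0.23 kW
refrigerator: Runtime = 2.5 h/day × 28 days = 70 h
refrigerator: 0.23 kW × 70 h = 16.1 kWh
coffee maker: Runtime = 6 h/day × 14 days = 84 h
coffee maker: 1.27 kW × 84 h = 106.68 kWh
aquarium heater: Runtime = 10 min × 14 = 140 min = 2.333333… h
aquarium heater: 0.24 kW × 2.333333… h = 0.56 kWh
toaster oven: Runtime = 1.5 h/day × 31 days = 46.5 h
toaster oven: 1.26 kW × 46.5 h = 58.59 kWh
Total energy = 181.93 kWh
Cost = 181.93 × $0.15 = $27.29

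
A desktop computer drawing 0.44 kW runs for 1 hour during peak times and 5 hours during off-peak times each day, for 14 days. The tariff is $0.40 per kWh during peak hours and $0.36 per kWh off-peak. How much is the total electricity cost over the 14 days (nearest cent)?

Peak energy = 0.44 kW × 1 h × 14 = 6.16 kWh
Off-peak energy = 0.44 kW × 5 h × 14 = 30.8 kWh
Cost = 6.16 × $0.40 + 30.8 × $0.36 = $2.464 + $11.088 = $13.55

$13.55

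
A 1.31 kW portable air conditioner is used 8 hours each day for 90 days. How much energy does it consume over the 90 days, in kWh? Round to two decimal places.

Runtime = 8 h/day × 90 days = 720 h
Energy = 1.31 kW × 720 h = 943.2 kWh

943.20 kWh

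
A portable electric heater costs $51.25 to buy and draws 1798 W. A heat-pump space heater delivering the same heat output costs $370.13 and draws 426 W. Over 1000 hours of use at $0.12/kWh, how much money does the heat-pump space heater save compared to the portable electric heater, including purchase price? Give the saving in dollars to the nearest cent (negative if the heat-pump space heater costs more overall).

portable electric heater: $51.25 + (1798/1000) kW × 1000 h × $0.12 = $51.25 + $215.76 = $267.01
heat-pump space heater: $370.13 + (426/1000) kW × 1000 h × $0.12 = $370.13 + $51.12 = $421.25
Saving = $267.01 − $421.25 = −$154.24

-$154.24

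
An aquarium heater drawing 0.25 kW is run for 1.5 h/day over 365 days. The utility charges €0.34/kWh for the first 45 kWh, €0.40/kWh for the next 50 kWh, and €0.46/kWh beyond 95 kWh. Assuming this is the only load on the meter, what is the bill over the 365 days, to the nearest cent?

€54.56

Runtime = 1.5 h/day × 365 days = 547.5 h
Energy = 0.25 kW × 547.5 h = 136.875 kWh
Tier 1 (0–45 kWh): 45 × €0.34 = €15.3
Tier 2 (45–95 kWh): 50 × €0.40 = €20
Above 95 kWh: 41.875 × €0.46 = €19.2625
Bill = €54.56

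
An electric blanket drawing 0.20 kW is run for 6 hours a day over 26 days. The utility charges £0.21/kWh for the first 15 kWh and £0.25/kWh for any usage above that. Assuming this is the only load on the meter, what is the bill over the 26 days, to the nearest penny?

£7.20

Runtime = 6 h/day × 26 days = 156 h
Energy = 0.2 kW × 156 h = 31.2 kWh
Tier 1 (0–15 kWh): 15 × £0.21 = £3.15
Above 15 kWh: 16.2 × £0.25 = £4.05
Bill = £7.20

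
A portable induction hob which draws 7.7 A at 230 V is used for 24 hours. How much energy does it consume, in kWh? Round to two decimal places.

42.50 kWh

Power = 7.7 A × 230 V = 1771 W = 1.771 kW
Energy = 1.771 kW × 24 h = 42.504 kWh ≈ 42.50 kWh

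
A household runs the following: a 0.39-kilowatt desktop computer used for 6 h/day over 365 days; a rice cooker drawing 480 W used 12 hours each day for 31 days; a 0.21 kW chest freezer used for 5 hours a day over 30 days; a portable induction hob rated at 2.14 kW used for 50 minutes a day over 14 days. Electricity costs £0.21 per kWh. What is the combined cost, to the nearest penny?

desktop computer: Runtime = 6 h/day × 365 days = 2190 h
desktop computer: 0.39 kW × 2190 h = 854.1 kWh
rice cooker: Runtime = 12 h/day × 31 days = 372 h
rice cooker: 0.48 kW × 372 h = 178.56 kWh
chest freezer: Runtime = 5 h/day × 30 days = 150 h
chest freezer: 0.21 kW × 150 h = 31.5 kWh
portable induction hob: Runtime = 50 min × 14 = 700 min = 11.666666… h
portable induction hob: 2.14 kW × 11.666666… h = 24.966666… kWh
Total energy = 1089.126666… kWh
Cost = 1089.126666… × £0.21 = £228.72

£228.72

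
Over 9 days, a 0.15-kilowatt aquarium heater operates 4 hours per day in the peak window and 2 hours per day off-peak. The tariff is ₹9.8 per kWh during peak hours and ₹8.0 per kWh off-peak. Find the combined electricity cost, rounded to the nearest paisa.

₹74.52

Peak energy = 0.15 kW × 4 h × 9 = 5.4 kWh
Off-peak energy = 0.15 kW × 2 h × 9 = 2.7 kWh
Cost = 5.4 × ₹9.8 + 2.7 × ₹8.0 = ₹52.92 + ₹21.6 = ₹74.52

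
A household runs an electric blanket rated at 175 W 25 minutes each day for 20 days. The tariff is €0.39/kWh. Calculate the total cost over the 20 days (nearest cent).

€0.57

Runtime = 25 min × 20 = 500 min = 8.333333… h
Energy = 0.175 kW × 8.333333… h = 1.458333… kWh
Cost = 1.458333… kWh × €0.39/kWh = €0.57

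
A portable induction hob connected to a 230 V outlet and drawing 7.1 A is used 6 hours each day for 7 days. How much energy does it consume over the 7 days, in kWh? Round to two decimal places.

Power = 7.1 A × 230 V = 1633 W = 1.633 kW
Runtime = 6 h/day × 7 days = 42 h
Energy = 1.633 kW × 42 h = 68.586 kWh ≈ 68.59 kWh

68.59 kWh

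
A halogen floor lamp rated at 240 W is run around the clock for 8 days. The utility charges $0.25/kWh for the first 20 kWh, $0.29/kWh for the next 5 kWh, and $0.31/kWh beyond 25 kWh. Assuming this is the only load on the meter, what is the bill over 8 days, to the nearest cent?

Runtime = 24 h × 8 = 192 h
Energy = 0.24 kW × 192 h = 46.08 kWh
Tier 1 (0–20 kWh): 20 × $0.25 = $5
Tier 2 (20–25 kWh): 5 × $0.29 = $1.45
Above 25 kWh: 21.08 × $0.31 = $6.5348
Bill = $12.98

$12.98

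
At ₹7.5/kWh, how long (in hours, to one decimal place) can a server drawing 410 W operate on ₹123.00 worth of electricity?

Energy available = ₹123.00 ÷ ₹7.5/kWh = 16.4 kWh
Hours = 16.4 kWh ÷ 0.41 kW = 40.0 h

40.0 h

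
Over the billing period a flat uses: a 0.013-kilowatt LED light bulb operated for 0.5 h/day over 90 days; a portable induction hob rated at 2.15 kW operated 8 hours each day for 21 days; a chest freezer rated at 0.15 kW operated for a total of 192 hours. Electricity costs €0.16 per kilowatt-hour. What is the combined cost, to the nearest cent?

LED light bulb: Runtime = 0.5 h/day × 90 days = 45 h
LED light bulb: 0.013 kW × 45 h = 0.585 kWh
portable induction hob: Runtime = 8 h/day × 21 days = 168 h
portable induction hob: 2.15 kW × 168 h = 361.2 kWh
chest freezer: 0.15 kW × 192 h = 28.8 kWh
Total energy = 390.585 kWh
Cost = 390.585 × €0.16 = €62.49

€62.49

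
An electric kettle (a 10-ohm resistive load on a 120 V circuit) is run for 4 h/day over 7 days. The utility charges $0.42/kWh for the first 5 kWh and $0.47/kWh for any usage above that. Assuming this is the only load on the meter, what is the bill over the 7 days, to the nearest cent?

Power = V²/R = 120²/10 = 1440 W = 1.44 kW
Runtime = 4 h/day × 7 days = 28 h
Energy = 1.44 kW × 28 h = 40.32 kWh
Tier 1 (0–5 kWh): 5 × $0.42 = $2.1
Above 5 kWh: 35.32 × $0.47 = $16.6004
Bill = $18.70

$18.70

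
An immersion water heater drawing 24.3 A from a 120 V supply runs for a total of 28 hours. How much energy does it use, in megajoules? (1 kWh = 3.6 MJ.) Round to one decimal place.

Power = 24.3 A × 120 V = 2916 W = 2.916 kW
Energy = 2.916 kW × 28 h = 81.648 kWh
= 81.648 × 3.6 MJ = 293.9 MJ

293.9 MJ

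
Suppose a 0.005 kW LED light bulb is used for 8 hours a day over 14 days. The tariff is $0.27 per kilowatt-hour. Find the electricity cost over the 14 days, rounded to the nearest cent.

Runtime = 8 h/day × 14 days = 112 h
Energy = 0.005 kW × 112 h = 0.56 kWh
Cost = 0.56 kWh × $0.27/kWh = $0.15

$0.15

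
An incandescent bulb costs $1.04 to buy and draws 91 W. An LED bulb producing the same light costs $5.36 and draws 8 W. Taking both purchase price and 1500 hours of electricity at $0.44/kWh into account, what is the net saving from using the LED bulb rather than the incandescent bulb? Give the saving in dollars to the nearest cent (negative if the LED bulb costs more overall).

incandescent bulb: $1.04 + (91/1000) kW × 1500 h × $0.44 = $1.04 + $60.06 = $61.1
LED bulb: $5.36 + (8/1000) kW × 1500 h × $0.44 = $5.36 + $5.28 = $10.64
Saving = $61.1 − $10.64 = $50.46

$50.46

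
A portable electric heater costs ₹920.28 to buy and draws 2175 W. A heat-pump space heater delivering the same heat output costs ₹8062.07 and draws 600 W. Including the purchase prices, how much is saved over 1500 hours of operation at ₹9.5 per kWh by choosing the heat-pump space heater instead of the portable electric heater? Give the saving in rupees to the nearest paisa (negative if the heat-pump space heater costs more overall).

₹15301.96

portable electric heater: ₹920.28 + (2175/1000) kW × 1500 h × ₹9.5 = ₹920.28 + ₹30993.75 = ₹31914.03
heat-pump space heater: ₹8062.07 + (600/1000) kW × 1500 h × ₹9.5 = ₹8062.07 + ₹8550 = ₹16612.07
Saving = ₹31914.03 − ₹16612.07 = ₹15301.96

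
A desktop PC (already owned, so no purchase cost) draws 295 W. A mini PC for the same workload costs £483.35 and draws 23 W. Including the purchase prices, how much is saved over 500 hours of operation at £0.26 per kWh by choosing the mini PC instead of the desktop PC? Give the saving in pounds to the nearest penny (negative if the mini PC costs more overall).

desktop PC: £0.00 + (295/1000) kW × 500 h × £0.26 = £0.00 + £38.35 = £38.35
mini PC: £483.35 + (23/1000) kW × 500 h × £0.26 = £483.35 + £2.99 = £486.34
Saving = £38.35 − £486.34 = −£447.99

-£447.99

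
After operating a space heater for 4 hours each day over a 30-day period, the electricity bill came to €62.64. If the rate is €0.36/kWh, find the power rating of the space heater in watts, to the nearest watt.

1450 W

Energy = €62.64 ÷ €0.36/kWh = 174 kWh
Runtime = 4 h/day × 30 days = 120 h
Power = 174 kWh ÷ 120 h = 1.45 kW = 1450 W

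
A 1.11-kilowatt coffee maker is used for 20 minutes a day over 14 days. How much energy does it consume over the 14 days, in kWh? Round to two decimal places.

Runtime = 20 min × 14 = 280 min = 4.666666… h
Energy = 1.11 kW × 4.666666… h = 5.18 kWh

5.18 kWh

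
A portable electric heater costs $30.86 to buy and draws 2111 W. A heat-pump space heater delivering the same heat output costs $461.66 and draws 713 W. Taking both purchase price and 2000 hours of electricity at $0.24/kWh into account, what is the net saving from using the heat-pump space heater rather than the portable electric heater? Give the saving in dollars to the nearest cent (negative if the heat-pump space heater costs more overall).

$240.24

portable electric heater: $30.86 + (2111/1000) kW × 2000 h × $0.24 = $30.86 + $1013.28 = $1044.14
heat-pump space heater: $461.66 + (713/1000) kW × 2000 h × $0.24 = $461.66 + $342.24 = $803.9
Saving = $1044.14 − $803.9 = $240.24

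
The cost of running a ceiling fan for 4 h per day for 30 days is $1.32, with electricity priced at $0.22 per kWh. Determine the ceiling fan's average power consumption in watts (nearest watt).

Energy = $1.32 ÷ $0.22/kWh = 6 kWh
Runtime = 4 h/day × 30 days = 120 h
Power = 6 kWh ÷ 120 h = 0.05 kW = 50 W

50 W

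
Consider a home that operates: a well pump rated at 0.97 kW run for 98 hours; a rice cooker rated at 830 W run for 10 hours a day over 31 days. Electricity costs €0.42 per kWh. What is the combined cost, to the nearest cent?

€147.99

well pump: 0.97 kW × 98 h = 95.06 kWh
rice cooker: Runtime = 10 h/day × 31 days = 310 h
rice cooker: 0.83 kW × 310 h = 257.3 kWh
Total energy = 352.36 kWh
Cost = 352.36 × €0.42 = €147.99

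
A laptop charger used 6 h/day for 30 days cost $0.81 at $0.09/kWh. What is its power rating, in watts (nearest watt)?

Energy = $0.81 ÷ $0.09/kWh = 9 kWh
Runtime = 6 h/day × 30 days = 180 h
Power = 9 kWh ÷ 180 h = 0.05 kW = 50 W

50 W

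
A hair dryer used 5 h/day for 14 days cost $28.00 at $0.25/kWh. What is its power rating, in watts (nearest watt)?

1600 W

Energy = $28.00 ÷ $0.25/kWh = 112 kWh
Runtime = 5 h/day × 14 days = 70 h
Power = 112 kWh ÷ 70 h = 1.6 kW = 1600 W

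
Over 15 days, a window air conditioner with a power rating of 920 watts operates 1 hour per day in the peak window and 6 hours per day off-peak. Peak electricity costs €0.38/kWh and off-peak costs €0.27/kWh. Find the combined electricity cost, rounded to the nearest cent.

€27.60

Peak energy = 0.92 kW × 1 h × 15 = 13.8 kWh
Off-peak energy = 0.92 kW × 6 h × 15 = 82.8 kWh
Cost = 13.8 × €0.38 + 82.8 × €0.27 = €5.244 + €22.356 = €27.60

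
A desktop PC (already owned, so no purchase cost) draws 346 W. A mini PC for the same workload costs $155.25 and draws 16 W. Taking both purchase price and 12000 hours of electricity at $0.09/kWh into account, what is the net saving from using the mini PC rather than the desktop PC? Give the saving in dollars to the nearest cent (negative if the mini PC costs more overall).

desktop PC: $0.00 + (346/1000) kW × 12000 h × $0.09 = $0.00 + $373.68 = $373.68
mini PC: $155.25 + (16/1000) kW × 12000 h × $0.09 = $155.25 + $17.28 = $172.53
Saving = $373.68 − $172.53 = $201.15

$201.15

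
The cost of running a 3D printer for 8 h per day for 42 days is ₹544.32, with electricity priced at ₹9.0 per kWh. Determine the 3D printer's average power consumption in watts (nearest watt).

Energy = ₹544.32 ÷ ₹9.0/kWh = 60.48 kWh
Runtime = 8 h/day × 42 days = 336 h
Power = 60.48 kWh ÷ 336 h = 0.18 kW = 180 W

180 W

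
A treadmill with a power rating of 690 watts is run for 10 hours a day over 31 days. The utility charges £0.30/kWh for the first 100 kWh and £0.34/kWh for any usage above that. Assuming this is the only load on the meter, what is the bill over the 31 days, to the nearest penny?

Runtime = 10 h/day × 31 days = 310 h
Energy = 0.69 kW × 310 h = 213.9 kWh
Tier 1 (0–100 kWh): 100 × £0.30 = £30
Above 100 kWh: 113.9 × £0.34 = £38.726
Bill = £68.73

£68.73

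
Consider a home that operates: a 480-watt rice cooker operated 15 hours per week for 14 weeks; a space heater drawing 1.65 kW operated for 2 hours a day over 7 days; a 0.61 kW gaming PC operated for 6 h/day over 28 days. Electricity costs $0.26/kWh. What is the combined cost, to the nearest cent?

$58.86

rice cooker: Runtime = 15 h/week × 14 weeks = 210 h
rice cooker: 0.48 kW × 210 h = 100.8 kWh
space heater: Runtime = 2 h/day × 7 days = 14 h
space heater: 1.65 kW × 14 h = 23.1 kWh
gaming PC: Runtime = 6 h/day × 28 days = 168 h
gaming PC: 0.61 kW × 168 h = 102.48 kWh
Total energy = 226.38 kWh
Cost = 226.38 × $0.26 = $58.86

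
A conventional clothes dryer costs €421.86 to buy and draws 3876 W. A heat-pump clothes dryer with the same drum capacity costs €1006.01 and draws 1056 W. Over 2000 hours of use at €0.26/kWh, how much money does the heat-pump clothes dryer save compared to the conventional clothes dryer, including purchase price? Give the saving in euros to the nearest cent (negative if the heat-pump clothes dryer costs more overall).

€882.25

conventional clothes dryer: €421.86 + (3876/1000) kW × 2000 h × €0.26 = €421.86 + €2015.52 = €2437.38
heat-pump clothes dryer: €1006.01 + (1056/1000) kW × 2000 h × €0.26 = €1006.01 + €549.12 = €1555.13
Saving = €2437.38 − €1555.13 = €882.25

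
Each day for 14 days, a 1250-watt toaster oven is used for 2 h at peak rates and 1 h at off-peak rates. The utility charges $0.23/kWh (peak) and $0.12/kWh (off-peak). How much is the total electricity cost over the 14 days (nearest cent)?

$10.15

Peak energy = 1.25 kW × 2 h × 14 = 35 kWh
Off-peak energy = 1.25 kW × 1 h × 14 = 17.5 kWh
Cost = 35 × $0.23 + 17.5 × $0.12 = $8.05 + $2.1 = $10.15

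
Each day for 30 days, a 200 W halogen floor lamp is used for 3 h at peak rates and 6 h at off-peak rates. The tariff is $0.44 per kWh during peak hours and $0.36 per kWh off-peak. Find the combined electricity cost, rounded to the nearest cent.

$20.88

Peak energy = 0.2 kW × 3 h × 30 = 18 kWh
Off-peak energy = 0.2 kW × 6 h × 30 = 36 kWh
Cost = 18 × $0.44 + 36 × $0.36 = $7.92 + $12.96 = $20.88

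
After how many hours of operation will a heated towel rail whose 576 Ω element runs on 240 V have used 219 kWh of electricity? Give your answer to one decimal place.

Power = V²/R = 240²/576 = 100 W = 0.1 kW
Hours = 219 kWh ÷ 0.1 kW = 2190.0 h

2190.0 h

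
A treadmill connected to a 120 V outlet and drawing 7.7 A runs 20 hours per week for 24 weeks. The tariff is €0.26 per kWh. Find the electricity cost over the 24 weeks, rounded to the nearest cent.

€115.32

Power = 7.7 A × 120 V = 924 W = 0.924 kW
Runtime = 20 h/week × 24 weeks = 480 h
Energy = 0.924 kW × 480 h = 443.52 kWh
Cost = 443.52 kWh × €0.26/kWh = €115.32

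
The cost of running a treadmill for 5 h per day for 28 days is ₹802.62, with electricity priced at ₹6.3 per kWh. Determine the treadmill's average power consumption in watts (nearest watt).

Energy = ₹802.62 ÷ ₹6.3/kWh = 127.4 kWh
Runtime = 5 h/day × 28 days = 140 h
Power = 127.4 kWh ÷ 140 h = 0.91 kW = 910 W

910 W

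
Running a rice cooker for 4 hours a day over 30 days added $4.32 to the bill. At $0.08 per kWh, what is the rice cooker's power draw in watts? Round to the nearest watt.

450 W

Energy = $4.32 ÷ $0.08/kWh = 54 kWh
Runtime = 4 h/day × 30 days = 120 h
Power = 54 kWh ÷ 120 h = 0.45 kW = 450 W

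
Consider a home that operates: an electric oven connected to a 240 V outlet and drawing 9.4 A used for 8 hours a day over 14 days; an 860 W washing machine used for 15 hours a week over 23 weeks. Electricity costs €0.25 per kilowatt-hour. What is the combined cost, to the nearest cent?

electric oven: Power = 9.4 A × 240 V = 2256 W = 2.256 kW
electric oven: Runtime = 8 h/day × 14 days = 112 h
electric oven: 2.256 kW × 112 h = 252.672 kWh
washing machine: Runtime = 15 h/week × 23 weeks = 345 h
washing machine: 0.86 kW × 345 h = 296.7 kWh
Total energy = 549.372 kWh
Cost = 549.372 × €0.25 = €137.34

€137.34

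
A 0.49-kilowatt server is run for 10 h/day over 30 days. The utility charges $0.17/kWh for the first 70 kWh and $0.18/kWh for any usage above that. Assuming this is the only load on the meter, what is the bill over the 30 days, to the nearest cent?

Runtime = 10 h/day × 30 days = 300 h
Energy = 0.49 kW × 300 h = 147 kWh
Tier 1 (0–70 kWh): 70 × $0.17 = $11.9
Above 70 kWh: 77 × $0.18 = $13.86
Bill = $25.76

$25.76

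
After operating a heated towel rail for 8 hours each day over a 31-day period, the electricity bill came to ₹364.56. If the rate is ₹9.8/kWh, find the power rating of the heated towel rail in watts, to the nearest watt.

150 W

Energy = ₹364.56 ÷ ₹9.8/kWh = 37.2 kWh
Runtime = 8 h/day × 31 days = 248 h
Power = 37.2 kWh ÷ 248 h = 0.15 kW = 150 W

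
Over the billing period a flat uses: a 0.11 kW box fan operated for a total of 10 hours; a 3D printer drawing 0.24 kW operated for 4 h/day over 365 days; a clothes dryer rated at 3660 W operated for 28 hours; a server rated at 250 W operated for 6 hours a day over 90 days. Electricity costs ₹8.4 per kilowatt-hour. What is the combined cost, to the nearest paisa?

₹4947.43

box fan: 0.11 kW × 10 h = 1.1 kWh
3D printer: Runtime = 4 h/day × 365 days = 1460 h
3D printer: 0.24 kW × 1460 h = 350.4 kWh
clothes dryer: 3.66 kW × 28 h = 102.48 kWh
server: Runtime = 6 h/day × 90 days = 540 h
server: 0.25 kW × 540 h = 135 kWh
Total energy = 588.98 kWh
Cost = 588.98 × ₹8.4 = ₹4947.43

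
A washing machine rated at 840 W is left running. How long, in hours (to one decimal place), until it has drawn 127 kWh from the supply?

151.2 h

Hours = 127 kWh ÷ 0.84 kW = 151.2 h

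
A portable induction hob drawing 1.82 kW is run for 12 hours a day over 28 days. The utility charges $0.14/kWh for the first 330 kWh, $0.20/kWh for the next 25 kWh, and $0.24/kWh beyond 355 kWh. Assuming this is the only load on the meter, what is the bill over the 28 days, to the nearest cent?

Runtime = 12 h/day × 28 days = 336 h
Energy = 1.82 kW × 336 h = 611.52 kWh
Tier 1 (0–330 kWh): 330 × $0.14 = $46.2
Tier 2 (330–355 kWh): 25 × $0.20 = $5
Above 355 kWh: 256.52 × $0.24 = $61.5648
Bill = $112.76

$112.76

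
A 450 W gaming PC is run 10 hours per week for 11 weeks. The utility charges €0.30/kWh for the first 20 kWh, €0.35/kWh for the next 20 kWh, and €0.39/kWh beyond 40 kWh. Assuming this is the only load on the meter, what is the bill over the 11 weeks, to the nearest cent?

Runtime = 10 h/week × 11 weeks = 110 h
Energy = 0.45 kW × 110 h = 49.5 kWh
Tier 1 (0–20 kWh): 20 × €0.30 = €6
Tier 2 (20–40 kWh): 20 × €0.35 = €7
Above 40 kWh: 9.5 × €0.39 = €3.705
Bill = €16.71

€16.71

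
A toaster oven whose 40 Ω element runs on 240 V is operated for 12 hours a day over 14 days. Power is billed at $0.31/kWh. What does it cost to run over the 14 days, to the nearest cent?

Power = V²/R = 240²/40 = 1440 W = 1.44 kW
Runtime = 12 h/day × 14 days = 168 h
Energy = 1.44 kW × 168 h = 241.92 kWh
Cost = 241.92 kWh × $0.31/kWh = $75.00

$75.00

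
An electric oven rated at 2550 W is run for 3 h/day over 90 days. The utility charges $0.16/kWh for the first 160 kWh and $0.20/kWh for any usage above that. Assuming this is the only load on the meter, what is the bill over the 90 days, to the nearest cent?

Runtime = 3 h/day × 90 days = 270 h
Energy = 2.55 kW × 270 h = 688.5 kWh
Tier 1 (0–160 kWh): 160 × $0.16 = $25.6
Above 160 kWh: 528.5 × $0.20 = $105.7
Bill = $131.30

$131.30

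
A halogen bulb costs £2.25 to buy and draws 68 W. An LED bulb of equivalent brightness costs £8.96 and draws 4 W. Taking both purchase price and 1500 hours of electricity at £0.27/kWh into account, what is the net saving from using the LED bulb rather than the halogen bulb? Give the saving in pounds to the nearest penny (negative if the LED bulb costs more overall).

£19.21

halogen bulb: £2.25 + (68/1000) kW × 1500 h × £0.27 = £2.25 + £27.54 = £29.79
LED bulb: £8.96 + (4/1000) kW × 1500 h × £0.27 = £8.96 + £1.62 = £10.58
Saving = £29.79 − £10.58 = £19.21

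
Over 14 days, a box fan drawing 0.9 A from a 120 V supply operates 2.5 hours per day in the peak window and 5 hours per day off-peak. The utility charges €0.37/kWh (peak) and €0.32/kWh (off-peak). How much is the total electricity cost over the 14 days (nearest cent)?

€3.82

Power = 0.9 A × 120 V = 108 W = 0.108 kW
Peak energy = 0.108 kW × 2.5 h × 14 = 3.78 kWh
Off-peak energy = 0.108 kW × 5 h × 14 = 7.56 kWh
Cost = 3.78 × €0.37 + 7.56 × €0.32 = €1.3986 + €2.4192 = €3.82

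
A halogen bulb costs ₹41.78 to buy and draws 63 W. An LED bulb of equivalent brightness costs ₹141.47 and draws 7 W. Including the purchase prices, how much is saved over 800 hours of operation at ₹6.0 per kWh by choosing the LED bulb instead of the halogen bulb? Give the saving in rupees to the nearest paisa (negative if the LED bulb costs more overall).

halogen bulb: ₹41.78 + (63/1000) kW × 800 h × ₹6.0 = ₹41.78 + ₹302.4 = ₹344.18
LED bulb: ₹141.47 + (7/1000) kW × 800 h × ₹6.0 = ₹141.47 + ₹33.6 = ₹175.07
Saving = ₹344.18 − ₹175.07 = ₹169.11

₹169.11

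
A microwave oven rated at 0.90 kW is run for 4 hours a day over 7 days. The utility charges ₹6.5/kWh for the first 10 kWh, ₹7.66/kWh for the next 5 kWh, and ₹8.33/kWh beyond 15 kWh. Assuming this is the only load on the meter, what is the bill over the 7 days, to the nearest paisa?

₹188.27

Runtime = 4 h/day × 7 days = 28 h
Energy = 0.9 kW × 28 h = 25.2 kWh
Tier 1 (0–10 kWh): 10 × ₹6.5 = ₹65
Tier 2 (10–15 kWh): 5 × ₹7.66 = ₹38.3
Above 15 kWh: 10.2 × ₹8.33 = ₹84.966
Bill = ₹188.27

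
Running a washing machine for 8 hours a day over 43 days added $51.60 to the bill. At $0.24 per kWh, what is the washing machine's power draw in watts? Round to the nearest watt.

Energy = $51.60 ÷ $0.24/kWh = 215 kWh
Runtime = 8 h/day × 43 days = 344 h
Power = 215 kWh ÷ 344 h = 0.625 kW = 625 W

625 W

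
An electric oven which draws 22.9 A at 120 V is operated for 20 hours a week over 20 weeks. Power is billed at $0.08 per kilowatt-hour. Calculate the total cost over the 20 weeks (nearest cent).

Power = 22.9 A × 120 V = 2748 W = 2.748 kW
Runtime = 20 h/week × 20 weeks = 400 h
Energy = 2.748 kW × 400 h = 1099.2 kWh
Cost = 1099.2 kWh × $0.08/kWh = $87.94

$87.94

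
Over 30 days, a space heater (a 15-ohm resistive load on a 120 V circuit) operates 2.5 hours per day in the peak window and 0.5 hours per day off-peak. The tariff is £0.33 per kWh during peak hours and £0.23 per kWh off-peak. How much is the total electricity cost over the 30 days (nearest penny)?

£27.07

Power = V²/R = 120²/15 = 960 W = 0.96 kW
Peak energy = 0.96 kW × 2.5 h × 30 = 72 kWh
Off-peak energy = 0.96 kW × 0.5 h × 30 = 14.4 kWh
Cost = 72 × £0.33 + 14.4 × £0.23 = £23.76 + £3.312 = £27.07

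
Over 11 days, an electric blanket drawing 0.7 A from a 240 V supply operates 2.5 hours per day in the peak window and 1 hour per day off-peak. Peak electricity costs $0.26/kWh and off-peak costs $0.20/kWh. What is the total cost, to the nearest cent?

$1.57

Power = 0.7 A × 240 V = 168 W = 0.168 kW
Peak energy = 0.168 kW × 2.5 h × 11 = 4.62 kWh
Off-peak energy = 0.168 kW × 1 h × 11 = 1.848 kWh
Cost = 4.62 × $0.26 + 1.848 × $0.20 = $1.2012 + $0.3696 = $1.57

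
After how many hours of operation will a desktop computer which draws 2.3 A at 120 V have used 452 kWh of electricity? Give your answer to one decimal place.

Power = 2.3 A × 120 V = 276 W = 0.276 kW
Hours = 452 kWh ÷ 0.276 kW = 1637.7 h

1637.7 h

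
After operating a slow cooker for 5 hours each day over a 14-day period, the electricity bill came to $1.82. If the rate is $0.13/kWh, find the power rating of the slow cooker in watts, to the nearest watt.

Energy = $1.82 ÷ $0.13/kWh = 14 kWh
Runtime = 5 h/day × 14 days = 70 h
Power = 14 kWh ÷ 70 h = 0.2 kW = 200 W

200 W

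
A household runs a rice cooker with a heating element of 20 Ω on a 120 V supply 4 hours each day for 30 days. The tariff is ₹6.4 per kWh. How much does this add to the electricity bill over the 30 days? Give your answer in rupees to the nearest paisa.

₹552.96

Power = V²/R = 120²/20 = 720 W = 0.72 kW
Runtime = 4 h/day × 30 days = 120 h
Energy = 0.72 kW × 120 h = 86.4 kWh
Cost = 86.4 kWh × ₹6.4/kWh = ₹552.96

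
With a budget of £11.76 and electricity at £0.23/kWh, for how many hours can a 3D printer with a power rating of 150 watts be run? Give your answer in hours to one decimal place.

340.9 h

Energy available = £11.76 ÷ £0.23/kWh = 51.1304 kWh
Hours = 51.1304 kWh ÷ 0.15 kW = 340.9 h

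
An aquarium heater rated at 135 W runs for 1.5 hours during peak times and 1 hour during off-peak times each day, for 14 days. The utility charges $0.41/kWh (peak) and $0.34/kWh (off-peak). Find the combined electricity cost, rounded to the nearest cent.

$1.80

Peak energy = 0.135 kW × 1.5 h × 14 = 2.835 kWh
Off-peak energy = 0.135 kW × 1 h × 14 = 1.89 kWh
Cost = 2.835 × $0.41 + 1.89 × $0.34 = $1.16235 + $0.6426 = $1.80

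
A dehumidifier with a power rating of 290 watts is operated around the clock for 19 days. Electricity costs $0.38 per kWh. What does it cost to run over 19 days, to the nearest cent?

$50.25

Runtime = 24 h × 19 = 456 h
Energy = 0.29 kW × 456 h = 132.24 kWh
Cost = 132.24 kWh × $0.38/kWh = $50.25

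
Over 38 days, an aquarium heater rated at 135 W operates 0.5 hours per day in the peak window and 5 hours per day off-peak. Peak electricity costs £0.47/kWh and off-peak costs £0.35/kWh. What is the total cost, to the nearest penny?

£10.18

Peak energy = 0.135 kW × 0.5 h × 38 = 2.565 kWh
Off-peak energy = 0.135 kW × 5 h × 38 = 25.65 kWh
Cost = 2.565 × £0.47 + 25.65 × £0.35 = £1.20555 + £8.9775 = £10.18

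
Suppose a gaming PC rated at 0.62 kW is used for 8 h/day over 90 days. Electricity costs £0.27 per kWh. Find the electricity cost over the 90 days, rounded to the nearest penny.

£120.53

Runtime = 8 h/day × 90 days = 720 h
Energy = 0.62 kW × 720 h = 446.4 kWh
Cost = 446.4 kWh × £0.27/kWh = £120.53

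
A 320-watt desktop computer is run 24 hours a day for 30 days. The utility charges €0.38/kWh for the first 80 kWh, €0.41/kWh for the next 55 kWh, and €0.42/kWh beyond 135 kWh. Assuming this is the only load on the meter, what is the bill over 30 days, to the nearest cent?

Runtime = 24 h × 30 = 720 h
Energy = 0.32 kW × 720 h = 230.4 kWh
Tier 1 (0–80 kWh): 80 × €0.38 = €30.4
Tier 2 (80–135 kWh): 55 × €0.41 = €22.55
Above 135 kWh: 95.4 × €0.42 = €40.068
Bill = €93.02

€93.02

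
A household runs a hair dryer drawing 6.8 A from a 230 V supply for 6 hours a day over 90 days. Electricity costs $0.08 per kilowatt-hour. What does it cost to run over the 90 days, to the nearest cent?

$67.56

Power = 6.8 A × 230 V = 1564 W = 1.564 kW
Runtime = 6 h/day × 90 days = 540 h
Energy = 1.564 kW × 540 h = 844.56 kWh
Cost = 844.56 kWh × $0.08/kWh = $67.56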